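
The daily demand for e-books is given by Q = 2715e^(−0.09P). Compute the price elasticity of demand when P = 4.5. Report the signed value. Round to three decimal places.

-0.405

At P = 4.5, Q = 1810.842.
dQ/dP = −0.09·2715e^(−0.09P) = −0.09Q = -162.976.
ε = (dQ/dP)(P/Q) = (-162.976)(4.5/1810.842).
|ε| < 1, so demand is inelastic at this price.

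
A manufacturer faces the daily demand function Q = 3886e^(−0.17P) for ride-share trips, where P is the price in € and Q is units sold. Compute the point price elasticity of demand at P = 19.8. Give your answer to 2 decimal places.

At P = 19.8, Q = 134.174.
dQ/dP = −0.17·3886e^(−0.17P) = −0.17Q = -22.810.
ε = (dQ/dP)(P/Q) = (-22.810)(19.8/134.174).

-3.37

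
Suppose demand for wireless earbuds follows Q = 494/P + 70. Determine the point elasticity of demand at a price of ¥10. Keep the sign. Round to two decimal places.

At P = 10, Q = 119.400.
dQ/dP = −494/P² = -4.940.
ε = (dQ/dP)(P/Q) = (-4.940)(10/119.400).
|ε| < 1, so demand is inelastic at this price.

-0.41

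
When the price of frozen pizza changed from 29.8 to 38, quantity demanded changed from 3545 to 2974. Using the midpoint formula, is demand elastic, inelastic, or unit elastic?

inelastic

Arc ε ≈ -0.724.
|ε| = 0.72 < 1.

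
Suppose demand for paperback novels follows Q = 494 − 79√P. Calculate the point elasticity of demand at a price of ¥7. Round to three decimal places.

At P = 7, Q = 284.986.
dQ/dP = −79/(2√P) = -14.930.
ε = (dQ/dP)(P/Q) = (-14.930)(7/284.986).
|ε| < 1, so demand is inelastic at this price.

-0.367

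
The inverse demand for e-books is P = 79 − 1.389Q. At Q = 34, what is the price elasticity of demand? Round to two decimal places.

-0.67

At Q = 34, P = 79 − 1.389(34) = 31.77.
dP/dQ = −1.389, so dQ/dP = 1/(−1.389) = -0.720.
ε = (dQ/dP)(P/Q) = (-0.720)(31.77/34).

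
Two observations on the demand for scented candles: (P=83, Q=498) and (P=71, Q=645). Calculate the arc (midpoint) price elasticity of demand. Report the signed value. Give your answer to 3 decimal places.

ΔQ = 645 − 498 = 147; ΔP = 71 − 83 = -12.
Midpoints: P̄ = 77.00, Q̄ = 571.5.
ε = (ΔQ/ΔP)(P̄/Q̄) = (147/-12)(77.00/571.5).

-1.650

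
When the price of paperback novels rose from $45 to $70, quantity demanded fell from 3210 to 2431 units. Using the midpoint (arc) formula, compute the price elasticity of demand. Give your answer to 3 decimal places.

-0.635

ΔQ = 2431 − 3210 = -779; ΔP = 70 − 45 = 25.
Midpoints: P̄ = 57.50, Q̄ = 2820.5.
ε = (ΔQ/ΔP)(P̄/Q̄) = (-779/25)(57.50/2820.5).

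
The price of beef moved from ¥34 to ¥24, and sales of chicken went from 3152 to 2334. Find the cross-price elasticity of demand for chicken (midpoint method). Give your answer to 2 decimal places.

0.86

ΔQ_x = 2334 − 3152 = -818; ΔP_y = 24 − 34 = -10.
Midpoints: P̄_y = 29.00, Q̄_x = 2743.0.
ε_xy = (ΔQ_x/ΔP_y)(P̄_y/Q̄_x) = (-818/-10)(29.00/2743.0).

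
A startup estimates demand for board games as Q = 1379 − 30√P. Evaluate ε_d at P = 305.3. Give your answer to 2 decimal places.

At P = 305.3, Q = 854.815.
dQ/dP = −30/(2√P) = -0.858.
ε = (dQ/dP)(P/Q) = (-0.858)(305.3/854.815).

-0.31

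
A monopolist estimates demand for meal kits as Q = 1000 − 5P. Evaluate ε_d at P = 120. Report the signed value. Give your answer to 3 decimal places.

-1.500

At P = 120, Q = 400.
dQ/dP = −5.
ε = (dQ/dP)(P/Q) = (-5)(120/400).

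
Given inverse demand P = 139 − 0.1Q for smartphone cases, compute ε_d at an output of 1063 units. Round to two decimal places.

-0.31

At Q = 1063, P = 139 − 0.1(1063) = 32.70.
dP/dQ = −0.1, so dQ/dP = 1/(−0.1) = -10.000.
ε = (dQ/dP)(P/Q) = (-10.000)(32.70/1063).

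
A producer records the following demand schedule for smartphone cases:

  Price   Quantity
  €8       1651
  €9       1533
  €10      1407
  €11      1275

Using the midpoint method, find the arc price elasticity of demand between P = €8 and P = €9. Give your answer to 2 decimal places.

At P = 8, Q = 1651; at P = 9, Q = 1533.
ΔQ = -118, ΔP = 1. Midpoints: P̄ = 8.50, Q̄ = 1592.0.
ε = (ΔQ/ΔP)(P̄/Q̄) = (-118/1)(8.50/1592.0).

-0.63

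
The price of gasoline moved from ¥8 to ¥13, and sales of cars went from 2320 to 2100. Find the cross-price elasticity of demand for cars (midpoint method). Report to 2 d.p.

-0.21

ΔQ_x = 2100 − 2320 = -220; ΔP_y = 13 − 8 = 5.
Midpoints: P̄_y = 10.50, Q̄_x = 2210.0.
ε_xy = (ΔQ_x/ΔP_y)(P̄_y/Q̄_x) = (-220/5)(10.50/2210.0).
ε_xy < 0, so the goods are complements.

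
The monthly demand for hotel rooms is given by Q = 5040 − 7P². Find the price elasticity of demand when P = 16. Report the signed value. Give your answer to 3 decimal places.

-1.103

At P = 16, Q = 3248.
dQ/dP = −14P = -224.
ε = (dQ/dP)(P/Q) = (-224)(16/3248).
|ε| > 1, so demand is elastic at this price.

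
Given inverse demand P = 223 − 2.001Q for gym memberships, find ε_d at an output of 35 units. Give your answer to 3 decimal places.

At Q = 35, P = 223 − 2.001(35) = 152.97.
dP/dQ = −2.001, so dQ/dP = 1/(−2.001) = -0.500.
ε = (dQ/dP)(P/Q) = (-0.500)(152.97/35).

-2.184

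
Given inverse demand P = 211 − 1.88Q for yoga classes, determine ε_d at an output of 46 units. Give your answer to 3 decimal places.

-1.440

At Q = 46, P = 211 − 1.88(46) = 124.52.
dP/dQ = −1.88, so dQ/dP = 1/(−1.88) = -0.532.
ε = (dQ/dP)(P/Q) = (-0.532)(124.52/46).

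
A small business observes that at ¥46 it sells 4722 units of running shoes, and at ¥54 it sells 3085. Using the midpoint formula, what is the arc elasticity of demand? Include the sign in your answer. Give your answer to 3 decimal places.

-2.621

ΔQ = 3085 − 4722 = -1637; ΔP = 54 − 46 = 8.
Midpoints: P̄ = 50.00, Q̄ = 3903.5.
ε = (ΔQ/ΔP)(P̄/Q̄) = (-1637/8)(50.00/3903.5).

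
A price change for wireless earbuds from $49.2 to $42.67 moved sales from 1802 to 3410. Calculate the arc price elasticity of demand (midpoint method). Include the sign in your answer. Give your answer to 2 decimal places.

-4.34

ΔQ = 3410 − 1802 = 1608; ΔP = 42.67 − 49.2 = -6.53.
Midpoints: P̄ = 45.94, Q̄ = 2606.0.
ε = (ΔQ/ΔP)(P̄/Q̄) = (1608/-6.53)(45.94/2606.0).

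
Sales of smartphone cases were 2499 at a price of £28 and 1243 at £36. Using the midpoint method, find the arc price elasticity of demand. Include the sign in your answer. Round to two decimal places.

-2.69

ΔQ = 1243 − 2499 = -1256; ΔP = 36 − 28 = 8.
Midpoints: P̄ = 32.00, Q̄ = 1871.0.
ε = (ΔQ/ΔP)(P̄/Q̄) = (-1256/8)(32.00/1871.0).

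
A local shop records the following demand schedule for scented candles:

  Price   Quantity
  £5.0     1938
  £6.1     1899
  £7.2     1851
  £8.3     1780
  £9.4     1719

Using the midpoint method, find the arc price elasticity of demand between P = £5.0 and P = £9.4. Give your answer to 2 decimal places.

-0.20

At P = 5.0, Q = 1938; at P = 9.4, Q = 1719.
ΔQ = -219, ΔP = 4.4. Midpoints: P̄ = 7.20, Q̄ = 1828.5.
ε = (ΔQ/ΔP)(P̄/Q̄) = (-219/4.4)(7.20/1828.5).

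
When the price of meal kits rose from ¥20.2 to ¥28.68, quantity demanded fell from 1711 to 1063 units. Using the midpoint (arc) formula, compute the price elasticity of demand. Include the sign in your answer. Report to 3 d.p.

ΔQ = 1063 − 1711 = -648; ΔP = 28.68 − 20.2 = 8.48.
Midpoints: P̄ = 24.44, Q̄ = 1387.0.
ε = (ΔQ/ΔP)(P̄/Q̄) = (-648/8.48)(24.44/1387.0).

-1.346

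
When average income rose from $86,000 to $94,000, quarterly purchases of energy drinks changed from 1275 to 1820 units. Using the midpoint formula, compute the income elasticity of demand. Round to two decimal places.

3.96

ΔQ = 545, ΔI = 8000. Midpoints: Ī = 90,000, Q̄ = 1547.5.
ε_I = (ΔQ/ΔI)(Ī/Q̄) = (545/8000)(90000/1547.5).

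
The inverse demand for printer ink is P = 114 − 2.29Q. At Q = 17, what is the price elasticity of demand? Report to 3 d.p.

At Q = 17, P = 114 − 2.29(17) = 75.07.
dP/dQ = −2.29, so dQ/dP = 1/(−2.29) = -0.437.
ε = (dQ/dP)(P/Q) = (-0.437)(75.07/17).

-1.928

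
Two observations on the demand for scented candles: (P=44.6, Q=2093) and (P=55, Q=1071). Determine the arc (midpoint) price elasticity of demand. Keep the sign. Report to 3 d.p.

-3.093

ΔQ = 1071 − 2093 = -1022; ΔP = 55 − 44.6 = 10.4.
Midpoints: P̄ = 49.80, Q̄ = 1582.0.
ε = (ΔQ/ΔP)(P̄/Q̄) = (-1022/10.4)(49.80/1582.0).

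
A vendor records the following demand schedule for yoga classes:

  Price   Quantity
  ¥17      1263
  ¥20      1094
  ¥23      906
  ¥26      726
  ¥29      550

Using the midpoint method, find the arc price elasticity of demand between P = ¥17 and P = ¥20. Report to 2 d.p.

At P = 17, Q = 1263; at P = 20, Q = 1094.
ΔQ = -169, ΔP = 3. Midpoints: P̄ = 18.50, Q̄ = 1178.5.
ε = (ΔQ/ΔP)(P̄/Q̄) = (-169/3)(18.50/1178.5).

-0.88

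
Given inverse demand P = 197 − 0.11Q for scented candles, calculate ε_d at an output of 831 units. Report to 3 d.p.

At Q = 831, P = 197 − 0.11(831) = 105.59.
dP/dQ = −0.11, so dQ/dP = 1/(−0.11) = -9.091.
ε = (dQ/dP)(P/Q) = (-9.091)(105.59/831).

-1.155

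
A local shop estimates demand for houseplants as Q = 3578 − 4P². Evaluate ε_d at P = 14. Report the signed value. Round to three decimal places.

At P = 14, Q = 2794.
dQ/dP = −8P = -112.
ε = (dQ/dP)(P/Q) = (-112)(14/2794).

-0.561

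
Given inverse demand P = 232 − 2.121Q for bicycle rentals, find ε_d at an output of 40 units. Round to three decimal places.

-1.735

At Q = 40, P = 232 − 2.121(40) = 147.16.
dP/dQ = −2.121, so dQ/dP = 1/(−2.121) = -0.471.
ε = (dQ/dP)(P/Q) = (-0.471)(147.16/40).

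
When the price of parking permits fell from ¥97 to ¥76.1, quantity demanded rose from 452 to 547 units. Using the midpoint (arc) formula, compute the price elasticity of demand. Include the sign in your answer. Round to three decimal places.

ΔQ = 547 − 452 = 95; ΔP = 76.1 − 97 = -20.9.
Midpoints: P̄ = 86.55, Q̄ = 499.5.
ε = (ΔQ/ΔP)(P̄/Q̄) = (95/-20.9)(86.55/499.5).

-0.788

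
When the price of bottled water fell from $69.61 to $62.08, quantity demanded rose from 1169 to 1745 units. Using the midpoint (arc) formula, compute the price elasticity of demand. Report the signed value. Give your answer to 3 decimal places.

ΔQ = 1745 − 1169 = 576; ΔP = 62.08 − 69.61 = -7.53.
Midpoints: P̄ = 65.84, Q̄ = 1457.0.
ε = (ΔQ/ΔP)(P̄/Q̄) = (576/-7.53)(65.84/1457.0).

-3.457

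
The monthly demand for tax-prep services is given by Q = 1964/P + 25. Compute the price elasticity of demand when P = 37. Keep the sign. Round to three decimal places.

At P = 37, Q = 78.081.
dQ/dP = −1964/P² = -1.435.
ε = (dQ/dP)(P/Q) = (-1.435)(37/78.081).

-0.680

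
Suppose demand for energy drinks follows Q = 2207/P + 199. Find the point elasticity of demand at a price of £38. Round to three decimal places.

At P = 38, Q = 257.079.
dQ/dP = −2207/P² = -1.528.
ε = (dQ/dP)(P/Q) = (-1.528)(38/257.079).
|ε| < 1, so demand is inelastic at this price.

-0.226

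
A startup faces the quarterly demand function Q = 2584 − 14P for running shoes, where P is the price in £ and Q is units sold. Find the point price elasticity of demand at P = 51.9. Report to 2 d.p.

At P = 51.9, Q = 1857.400.
dQ/dP = −14.
ε = (dQ/dP)(P/Q) = (-14)(51.9/1857.400).
|ε| < 1, so demand is inelastic at this price.

-0.39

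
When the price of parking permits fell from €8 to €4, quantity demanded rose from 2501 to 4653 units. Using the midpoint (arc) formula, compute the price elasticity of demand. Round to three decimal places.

-0.902

ΔQ = 4653 − 2501 = 2152; ΔP = 4 − 8 = -4.
Midpoints: P̄ = 6.00, Q̄ = 3577.0.
ε = (ΔQ/ΔP)(P̄/Q̄) = (2152/-4)(6.00/3577.0).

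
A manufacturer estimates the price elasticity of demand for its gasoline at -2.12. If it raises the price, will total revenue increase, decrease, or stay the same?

decrease

|ε| = 2.12 > 1, so demand is elastic. A price rise therefore reduces total revenue.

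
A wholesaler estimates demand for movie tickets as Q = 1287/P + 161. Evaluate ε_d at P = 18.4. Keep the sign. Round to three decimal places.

-0.303

At P = 18.4, Q = 230.946.
dQ/dP = −1287/P² = -3.801.
ε = (dQ/dP)(P/Q) = (-3.801)(18.4/230.946).
|ε| < 1, so demand is inelastic at this price.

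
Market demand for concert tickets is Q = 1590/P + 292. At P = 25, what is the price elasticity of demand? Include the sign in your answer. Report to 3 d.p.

At P = 25, Q = 355.600.
dQ/dP = −1590/P² = -2.544.
ε = (dQ/dP)(P/Q) = (-2.544)(25/355.600).
|ε| < 1, so demand is inelastic at this price.

-0.179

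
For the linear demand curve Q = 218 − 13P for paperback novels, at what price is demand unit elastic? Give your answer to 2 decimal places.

8.38

For linear demand Q = a − bP, ε = −bP/(a − bP). |ε| = 1 when bP = a − bP, i.e. P = a/(2b).
P = 218/(2·13) = 218/26 = 8.3846.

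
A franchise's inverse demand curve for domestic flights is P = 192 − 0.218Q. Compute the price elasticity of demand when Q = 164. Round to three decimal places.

-4.370

At Q = 164, P = 192 − 0.218(164) = 156.25.
dP/dQ = −0.218, so dQ/dP = 1/(−0.218) = -4.587.
ε = (dQ/dP)(P/Q) = (-4.587)(156.25/164).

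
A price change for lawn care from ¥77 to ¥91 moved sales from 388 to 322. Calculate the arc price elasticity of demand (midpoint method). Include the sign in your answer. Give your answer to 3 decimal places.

-1.115

ΔQ = 322 − 388 = -66; ΔP = 91 − 77 = 14.
Midpoints: P̄ = 84.00, Q̄ = 355.0.
ε = (ΔQ/ΔP)(P̄/Q̄) = (-66/14)(84.00/355.0).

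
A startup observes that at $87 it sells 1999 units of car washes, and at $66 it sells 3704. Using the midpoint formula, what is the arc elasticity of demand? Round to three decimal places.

ΔQ = 3704 − 1999 = 1705; ΔP = 66 − 87 = -21.
Midpoints: P̄ = 76.50, Q̄ = 2851.5.
ε = (ΔQ/ΔP)(P̄/Q̄) = (1705/-21)(76.50/2851.5).

-2.178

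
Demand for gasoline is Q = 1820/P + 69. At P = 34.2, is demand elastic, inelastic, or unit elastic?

inelastic

Q = 122.216, dQ/dP = -1.556.
ε = (dQ/dP)(P/Q) ≈ -0.435.
|ε| = 0.44 < 1.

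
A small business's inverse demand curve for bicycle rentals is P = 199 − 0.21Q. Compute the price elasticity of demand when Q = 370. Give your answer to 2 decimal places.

At Q = 370, P = 199 − 0.21(370) = 121.30.
dP/dQ = −0.21, so dQ/dP = 1/(−0.21) = -4.762.
ε = (dQ/dP)(P/Q) = (-4.762)(121.30/370).

-1.56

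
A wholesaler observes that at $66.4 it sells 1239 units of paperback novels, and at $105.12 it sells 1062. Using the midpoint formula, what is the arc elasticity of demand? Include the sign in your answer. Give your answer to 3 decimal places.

-0.341

ΔQ = 1062 − 1239 = -177; ΔP = 105.12 − 66.4 = 38.72.
Midpoints: P̄ = 85.76, Q̄ = 1150.5.
ε = (ΔQ/ΔP)(P̄/Q̄) = (-177/38.72)(85.76/1150.5).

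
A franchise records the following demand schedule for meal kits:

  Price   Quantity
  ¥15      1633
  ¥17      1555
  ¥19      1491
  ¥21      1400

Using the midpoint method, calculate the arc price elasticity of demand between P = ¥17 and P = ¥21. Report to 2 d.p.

-0.50

At P = 17, Q = 1555; at P = 21, Q = 1400.
ΔQ = -155, ΔP = 4. Midpoints: P̄ = 19.00, Q̄ = 1477.5.
ε = (ΔQ/ΔP)(P̄/Q̄) = (-155/4)(19.00/1477.5).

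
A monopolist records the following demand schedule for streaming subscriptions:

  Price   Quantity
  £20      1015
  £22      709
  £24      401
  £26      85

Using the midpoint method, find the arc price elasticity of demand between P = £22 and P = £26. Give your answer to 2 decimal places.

-9.43

At P = 22, Q = 709; at P = 26, Q = 85.
ΔQ = -624, ΔP = 4. Midpoints: P̄ = 24.00, Q̄ = 397.0.
ε = (ΔQ/ΔP)(P̄/Q̄) = (-624/4)(24.00/397.0).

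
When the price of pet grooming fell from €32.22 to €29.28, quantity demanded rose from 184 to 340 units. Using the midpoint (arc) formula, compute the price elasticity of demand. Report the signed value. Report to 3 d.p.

ΔQ = 340 − 184 = 156; ΔP = 29.28 − 32.22 = -2.94.
Midpoints: P̄ = 30.75, Q̄ = 262.0.
ε = (ΔQ/ΔP)(P̄/Q̄) = (156/-2.94)(30.75/262.0).

-6.228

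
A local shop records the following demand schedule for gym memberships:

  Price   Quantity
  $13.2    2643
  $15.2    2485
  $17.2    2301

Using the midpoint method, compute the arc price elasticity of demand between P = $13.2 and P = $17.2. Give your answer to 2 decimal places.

At P = 13.2, Q = 2643; at P = 17.2, Q = 2301.
ΔQ = -342, ΔP = 4.0. Midpoints: P̄ = 15.20, Q̄ = 2472.0.
ε = (ΔQ/ΔP)(P̄/Q̄) = (-342/4.0)(15.20/2472.0).

-0.53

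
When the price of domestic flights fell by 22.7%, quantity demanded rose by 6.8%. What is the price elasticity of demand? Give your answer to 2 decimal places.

-0.30

ε = %ΔQ / %ΔP = (6.8)/(-22.7) = -0.300.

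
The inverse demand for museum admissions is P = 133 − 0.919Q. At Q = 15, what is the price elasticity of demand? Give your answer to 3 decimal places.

At Q = 15, P = 133 − 0.919(15) = 119.22.
dP/dQ = −0.919, so dQ/dP = 1/(−0.919) = -1.088.
ε = (dQ/dP)(P/Q) = (-1.088)(119.22/15).

-8.648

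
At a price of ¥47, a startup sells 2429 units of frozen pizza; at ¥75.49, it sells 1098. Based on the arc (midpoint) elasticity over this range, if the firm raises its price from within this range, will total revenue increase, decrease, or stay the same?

Arc ε = (-1331/28.49)(61.24/1763.5) ≈ -1.622.
|ε| = 1.62 > 1, so demand is elastic. A price rise therefore reduces total revenue.

decrease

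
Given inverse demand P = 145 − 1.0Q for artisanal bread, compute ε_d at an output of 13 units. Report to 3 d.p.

At Q = 13, P = 145 − 1.0(13) = 132.00.
dP/dQ = −1.0, so dQ/dP = 1/(−1.0) = -1.000.
ε = (dQ/dP)(P/Q) = (-1.000)(132.00/13).

-10.154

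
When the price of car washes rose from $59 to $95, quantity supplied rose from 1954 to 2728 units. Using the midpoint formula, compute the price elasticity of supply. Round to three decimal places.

ΔQ = 2728 − 1954 = 774; ΔP = 95 − 59 = 36.
Midpoints: P̄ = 77.00, Q̄ = 2341.0.
ε_s = (ΔQ/ΔP)(P̄/Q̄) = (774/36)(77.00/2341.0).

0.707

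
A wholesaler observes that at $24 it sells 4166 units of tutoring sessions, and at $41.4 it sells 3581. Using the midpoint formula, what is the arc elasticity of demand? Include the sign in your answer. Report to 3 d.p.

ΔQ = 3581 − 4166 = -585; ΔP = 41.4 − 24 = 17.4.
Midpoints: P̄ = 32.70, Q̄ = 3873.5.
ε = (ΔQ/ΔP)(P̄/Q̄) = (-585/17.4)(32.70/3873.5).

-0.284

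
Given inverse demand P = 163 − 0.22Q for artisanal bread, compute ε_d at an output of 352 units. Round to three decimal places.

-1.105

At Q = 352, P = 163 − 0.22(352) = 85.56.
dP/dQ = −0.22, so dQ/dP = 1/(−0.22) = -4.545.
ε = (dQ/dP)(P/Q) = (-4.545)(85.56/352).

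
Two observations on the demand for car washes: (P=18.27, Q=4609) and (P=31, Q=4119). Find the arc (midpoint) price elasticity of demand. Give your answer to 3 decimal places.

-0.217

ΔQ = 4119 − 4609 = -490; ΔP = 31 − 18.27 = 12.73.
Midpoints: P̄ = 24.63, Q̄ = 4364.0.
ε = (ΔQ/ΔP)(P̄/Q̄) = (-490/12.73)(24.63/4364.0).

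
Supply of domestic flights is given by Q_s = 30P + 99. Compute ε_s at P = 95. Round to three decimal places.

At P = 95, Q_s = 2949.
dQ_s/dP = 30.
ε_s = (dQ_s/dP)(P/Q_s) = (30)(95/2949).

0.966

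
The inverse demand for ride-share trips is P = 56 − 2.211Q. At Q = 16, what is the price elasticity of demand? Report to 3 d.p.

-0.583

At Q = 16, P = 56 − 2.211(16) = 20.62.
dP/dQ = −2.211, so dQ/dP = 1/(−2.211) = -0.452.
ε = (dQ/dP)(P/Q) = (-0.452)(20.62/16).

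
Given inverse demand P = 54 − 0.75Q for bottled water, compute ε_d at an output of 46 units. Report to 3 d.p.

-0.565

At Q = 46, P = 54 − 0.75(46) = 19.50.
dP/dQ = −0.75, so dQ/dP = 1/(−0.75) = -1.333.
ε = (dQ/dP)(P/Q) = (-1.333)(19.50/46).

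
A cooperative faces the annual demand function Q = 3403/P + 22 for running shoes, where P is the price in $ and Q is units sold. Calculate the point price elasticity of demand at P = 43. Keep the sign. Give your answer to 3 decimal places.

-0.782

At P = 43, Q = 101.140.
dQ/dP = −3403/P² = -1.840.
ε = (dQ/dP)(P/Q) = (-1.840)(43/101.140).
|ε| < 1, so demand is inelastic at this price.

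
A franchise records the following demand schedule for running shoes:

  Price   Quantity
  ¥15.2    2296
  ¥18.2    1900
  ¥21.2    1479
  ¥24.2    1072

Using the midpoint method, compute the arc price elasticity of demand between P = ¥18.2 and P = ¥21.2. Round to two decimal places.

-1.64

At P = 18.2, Q = 1900; at P = 21.2, Q = 1479.
ΔQ = -421, ΔP = 3.0. Midpoints: P̄ = 19.70, Q̄ = 1689.5.
ε = (ΔQ/ΔP)(P̄/Q̄) = (-421/3.0)(19.70/1689.5).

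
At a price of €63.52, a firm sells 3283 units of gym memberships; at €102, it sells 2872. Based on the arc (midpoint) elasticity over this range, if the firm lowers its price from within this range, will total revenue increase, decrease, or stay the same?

decrease

Arc ε = (-411/38.48)(82.76/3077.5) ≈ -0.287.
|ε| = 0.29 < 1, so demand is inelastic. A price cut therefore reduces total revenue.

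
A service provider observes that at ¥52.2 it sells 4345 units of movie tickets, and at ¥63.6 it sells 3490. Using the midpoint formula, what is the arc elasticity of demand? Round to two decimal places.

ΔQ = 3490 − 4345 = -855; ΔP = 63.6 − 52.2 = 11.4.
Midpoints: P̄ = 57.90, Q̄ = 3917.5.
ε = (ΔQ/ΔP)(P̄/Q̄) = (-855/11.4)(57.90/3917.5).

-1.11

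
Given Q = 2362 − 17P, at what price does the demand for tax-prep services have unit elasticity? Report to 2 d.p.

69.47

For linear demand Q = a − bP, ε = −bP/(a − bP). |ε| = 1 when bP = a − bP, i.e. P = a/(2b).
P = 2362/(2·17) = 2362/34 = 69.4706.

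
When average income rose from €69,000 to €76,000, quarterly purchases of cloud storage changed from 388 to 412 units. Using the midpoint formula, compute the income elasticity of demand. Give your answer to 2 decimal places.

0.62

ΔQ = 24, ΔI = 7000. Midpoints: Ī = 72,500, Q̄ = 400.0.
ε_I = (ΔQ/ΔI)(Ī/Q̄) = (24/7000)(72500/400.0).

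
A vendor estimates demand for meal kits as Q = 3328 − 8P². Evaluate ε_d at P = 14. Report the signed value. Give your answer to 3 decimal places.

At P = 14, Q = 1760.
dQ/dP = −16P = -224.
ε = (dQ/dP)(P/Q) = (-224)(14/1760).

-1.782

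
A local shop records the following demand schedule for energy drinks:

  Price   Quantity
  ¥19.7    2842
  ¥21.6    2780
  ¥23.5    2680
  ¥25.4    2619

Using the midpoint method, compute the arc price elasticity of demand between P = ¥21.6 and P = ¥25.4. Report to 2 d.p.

At P = 21.6, Q = 2780; at P = 25.4, Q = 2619.
ΔQ = -161, ΔP = 3.8. Midpoints: P̄ = 23.50, Q̄ = 2699.5.
ε = (ΔQ/ΔP)(P̄/Q̄) = (-161/3.8)(23.50/2699.5).

-0.37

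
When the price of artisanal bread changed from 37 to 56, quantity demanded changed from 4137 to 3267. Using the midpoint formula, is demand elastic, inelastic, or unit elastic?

inelastic

Arc ε ≈ -0.575.
|ε| = 0.58 < 1.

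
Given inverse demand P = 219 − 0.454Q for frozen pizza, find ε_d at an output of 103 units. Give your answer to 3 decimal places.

-3.683

At Q = 103, P = 219 − 0.454(103) = 172.24.
dP/dQ = −0.454, so dQ/dP = 1/(−0.454) = -2.203.
ε = (dQ/dP)(P/Q) = (-2.203)(172.24/103).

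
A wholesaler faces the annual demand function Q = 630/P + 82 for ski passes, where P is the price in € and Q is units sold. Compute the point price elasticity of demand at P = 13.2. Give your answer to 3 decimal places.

-0.368

At P = 13.2, Q = 129.727.
dQ/dP = −630/P² = -3.616.
ε = (dQ/dP)(P/Q) = (-3.616)(13.2/129.727).
|ε| < 1, so demand is inelastic at this price.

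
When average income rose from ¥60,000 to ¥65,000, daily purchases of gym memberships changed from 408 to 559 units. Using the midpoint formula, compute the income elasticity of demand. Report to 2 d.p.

ΔQ = 151, ΔI = 5000. Midpoints: Ī = 62,500, Q̄ = 483.5.
ε_I = (ΔQ/ΔI)(Ī/Q̄) = (151/5000)(62500/483.5).
ε_I > 0, so the good is normal.

3.90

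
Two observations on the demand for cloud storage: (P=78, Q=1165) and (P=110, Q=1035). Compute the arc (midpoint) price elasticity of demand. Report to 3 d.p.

-0.347

ΔQ = 1035 − 1165 = -130; ΔP = 110 − 78 = 32.
Midpoints: P̄ = 94.00, Q̄ = 1100.0.
ε = (ΔQ/ΔP)(P̄/Q̄) = (-130/32)(94.00/1100.0).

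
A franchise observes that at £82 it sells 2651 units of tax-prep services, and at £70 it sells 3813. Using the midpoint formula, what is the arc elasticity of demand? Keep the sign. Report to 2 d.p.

ΔQ = 3813 − 2651 = 1162; ΔP = 70 − 82 = -12.
Midpoints: P̄ = 76.00, Q̄ = 3232.0.
ε = (ΔQ/ΔP)(P̄/Q̄) = (1162/-12)(76.00/3232.0).

-2.28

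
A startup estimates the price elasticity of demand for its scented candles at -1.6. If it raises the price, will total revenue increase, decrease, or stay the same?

decrease

|ε| = 1.60 > 1, so demand is elastic. A price rise therefore reduces total revenue.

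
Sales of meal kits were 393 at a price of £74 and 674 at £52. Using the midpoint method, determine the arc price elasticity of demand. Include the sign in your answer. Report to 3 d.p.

-1.508

ΔQ = 674 − 393 = 281; ΔP = 52 − 74 = -22.
Midpoints: P̄ = 63.00, Q̄ = 533.5.
ε = (ΔQ/ΔP)(P̄/Q̄) = (281/-22)(63.00/533.5).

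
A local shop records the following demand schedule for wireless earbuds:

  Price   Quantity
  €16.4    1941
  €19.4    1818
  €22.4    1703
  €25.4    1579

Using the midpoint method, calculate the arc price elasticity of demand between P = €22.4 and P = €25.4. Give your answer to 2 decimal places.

-0.60

At P = 22.4, Q = 1703; at P = 25.4, Q = 1579.
ΔQ = -124, ΔP = 3.0. Midpoints: P̄ = 23.90, Q̄ = 1641.0.
ε = (ΔQ/ΔP)(P̄/Q̄) = (-124/3.0)(23.90/1641.0).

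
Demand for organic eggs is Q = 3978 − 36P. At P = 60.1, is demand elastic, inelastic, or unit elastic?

elastic

Q = 1814.400, dQ/dP = -36.
ε = (dQ/dP)(P/Q) ≈ -1.192.
|ε| = 1.19 > 1.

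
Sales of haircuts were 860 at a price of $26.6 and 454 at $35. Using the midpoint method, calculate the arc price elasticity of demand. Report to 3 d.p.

-2.266

ΔQ = 454 − 860 = -406; ΔP = 35 − 26.6 = 8.4.
Midpoints: P̄ = 30.80, Q̄ = 657.0.
ε = (ΔQ/ΔP)(P̄/Q̄) = (-406/8.4)(30.80/657.0).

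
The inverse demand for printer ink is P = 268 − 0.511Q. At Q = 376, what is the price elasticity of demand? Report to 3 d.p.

At Q = 376, P = 268 − 0.511(376) = 75.86.
dP/dQ = −0.511, so dQ/dP = 1/(−0.511) = -1.957.
ε = (dQ/dP)(P/Q) = (-1.957)(75.86/376).

-0.395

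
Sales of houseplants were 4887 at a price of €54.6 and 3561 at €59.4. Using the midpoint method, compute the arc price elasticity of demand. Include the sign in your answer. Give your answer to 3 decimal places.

ΔQ = 3561 − 4887 = -1326; ΔP = 59.4 − 54.6 = 4.8.
Midpoints: P̄ = 57.00, Q̄ = 4224.0.
ε = (ΔQ/ΔP)(P̄/Q̄) = (-1326/4.8)(57.00/4224.0).

-3.728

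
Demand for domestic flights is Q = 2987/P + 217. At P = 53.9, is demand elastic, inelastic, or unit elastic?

Q = 272.417, dQ/dP = -1.028.
ε = (dQ/dP)(P/Q) ≈ -0.203.
|ε| = 0.20 < 1.

inelastic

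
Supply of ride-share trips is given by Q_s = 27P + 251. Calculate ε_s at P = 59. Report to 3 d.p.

At P = 59, Q_s = 1844.
dQ_s/dP = 27.
ε_s = (dQ_s/dP)(P/Q_s) = (27)(59/1844).

0.864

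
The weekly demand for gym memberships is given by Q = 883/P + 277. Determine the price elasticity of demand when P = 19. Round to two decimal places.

At P = 19, Q = 323.474.
dQ/dP = −883/P² = -2.446.
ε = (dQ/dP)(P/Q) = (-2.446)(19/323.474).
|ε| < 1, so demand is inelastic at this price.

-0.14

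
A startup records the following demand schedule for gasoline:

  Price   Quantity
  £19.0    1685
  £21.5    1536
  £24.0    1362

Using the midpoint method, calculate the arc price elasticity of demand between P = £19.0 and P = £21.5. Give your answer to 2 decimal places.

-0.75

At P = 19.0, Q = 1685; at P = 21.5, Q = 1536.
ΔQ = -149, ΔP = 2.5. Midpoints: P̄ = 20.25, Q̄ = 1610.5.
ε = (ΔQ/ΔP)(P̄/Q̄) = (-149/2.5)(20.25/1610.5).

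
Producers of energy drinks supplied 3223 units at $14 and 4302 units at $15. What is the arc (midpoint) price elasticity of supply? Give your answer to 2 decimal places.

ΔQ = 4302 − 3223 = 1079; ΔP = 15 − 14 = 1.
Midpoints: P̄ = 14.50, Q̄ = 3762.5.
ε_s = (ΔQ/ΔP)(P̄/Q̄) = (1079/1)(14.50/3762.5).

4.16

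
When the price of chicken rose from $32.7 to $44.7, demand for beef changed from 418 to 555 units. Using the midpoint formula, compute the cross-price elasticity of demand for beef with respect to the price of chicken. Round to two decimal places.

0.91

ΔQ_x = 555 − 418 = 137; ΔP_y = 44.7 − 32.7 = 12.
Midpoints: P̄_y = 38.70, Q̄_x = 486.5.
ε_xy = (ΔQ_x/ΔP_y)(P̄_y/Q̄_x) = (137/12)(38.70/486.5).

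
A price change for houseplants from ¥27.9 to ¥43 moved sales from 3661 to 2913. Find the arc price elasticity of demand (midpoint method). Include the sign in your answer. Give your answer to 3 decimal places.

ΔQ = 2913 − 3661 = -748; ΔP = 43 − 27.9 = 15.1.
Midpoints: P̄ = 35.45, Q̄ = 3287.0.
ε = (ΔQ/ΔP)(P̄/Q̄) = (-748/15.1)(35.45/3287.0).

-0.534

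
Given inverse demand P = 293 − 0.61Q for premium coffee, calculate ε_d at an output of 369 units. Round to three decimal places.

At Q = 369, P = 293 − 0.61(369) = 67.91.
dP/dQ = −0.61, so dQ/dP = 1/(−0.61) = -1.639.
ε = (dQ/dP)(P/Q) = (-1.639)(67.91/369).

-0.302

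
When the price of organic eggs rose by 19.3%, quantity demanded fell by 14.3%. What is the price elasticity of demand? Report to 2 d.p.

ε = %ΔQ / %ΔP = (-14.3)/(19.3) = -0.741.

-0.74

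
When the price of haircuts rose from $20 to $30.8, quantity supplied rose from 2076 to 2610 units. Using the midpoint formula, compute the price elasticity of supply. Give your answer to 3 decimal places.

0.536

ΔQ = 2610 − 2076 = 534; ΔP = 30.8 − 20 = 10.8.
Midpoints: P̄ = 25.40, Q̄ = 2343.0.
ε_s = (ΔQ/ΔP)(P̄/Q̄) = (534/10.8)(25.40/2343.0).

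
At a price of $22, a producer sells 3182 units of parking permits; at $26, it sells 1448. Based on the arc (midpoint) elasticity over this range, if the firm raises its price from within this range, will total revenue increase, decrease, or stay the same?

decrease

Arc ε = (-1734/4)(24.00/2315.0) ≈ -4.494.
|ε| = 4.49 > 1, so demand is elastic. A price rise therefore reduces total revenue.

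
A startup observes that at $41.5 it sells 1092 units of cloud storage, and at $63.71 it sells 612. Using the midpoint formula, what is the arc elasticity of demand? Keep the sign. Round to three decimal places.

-1.334

ΔQ = 612 − 1092 = -480; ΔP = 63.71 − 41.5 = 22.21.
Midpoints: P̄ = 52.61, Q̄ = 852.0.
ε = (ΔQ/ΔP)(P̄/Q̄) = (-480/22.21)(52.61/852.0).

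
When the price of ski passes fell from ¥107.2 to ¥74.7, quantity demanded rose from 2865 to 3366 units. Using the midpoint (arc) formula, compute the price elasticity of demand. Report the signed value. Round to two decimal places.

ΔQ = 3366 − 2865 = 501; ΔP = 74.7 − 107.2 = -32.5.
Midpoints: P̄ = 90.95, Q̄ = 3115.5.
ε = (ΔQ/ΔP)(P̄/Q̄) = (501/-32.5)(90.95/3115.5).

-0.45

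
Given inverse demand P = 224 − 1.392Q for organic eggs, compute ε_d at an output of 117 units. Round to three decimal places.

-0.375

At Q = 117, P = 224 − 1.392(117) = 61.14.
dP/dQ = −1.392, so dQ/dP = 1/(−1.392) = -0.718.
ε = (dQ/dP)(P/Q) = (-0.718)(61.14/117).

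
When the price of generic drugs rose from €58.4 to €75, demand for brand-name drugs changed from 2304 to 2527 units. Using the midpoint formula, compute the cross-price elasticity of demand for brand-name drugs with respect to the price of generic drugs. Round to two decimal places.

ΔQ_x = 2527 − 2304 = 223; ΔP_y = 75 − 58.4 = 16.6.
Midpoints: P̄_y = 66.70, Q̄_x = 2415.5.
ε_xy = (ΔQ_x/ΔP_y)(P̄_y/Q̄_x) = (223/16.6)(66.70/2415.5).

0.37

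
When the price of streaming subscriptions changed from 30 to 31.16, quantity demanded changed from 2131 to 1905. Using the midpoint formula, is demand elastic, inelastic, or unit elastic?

Arc ε ≈ -2.952.
|ε| = 2.95 > 1.

elastic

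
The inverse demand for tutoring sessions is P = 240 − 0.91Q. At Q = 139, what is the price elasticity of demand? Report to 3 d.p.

-0.897

At Q = 139, P = 240 − 0.91(139) = 113.51.
dP/dQ = −0.91, so dQ/dP = 1/(−0.91) = -1.099.
ε = (dQ/dP)(P/Q) = (-1.099)(113.51/139).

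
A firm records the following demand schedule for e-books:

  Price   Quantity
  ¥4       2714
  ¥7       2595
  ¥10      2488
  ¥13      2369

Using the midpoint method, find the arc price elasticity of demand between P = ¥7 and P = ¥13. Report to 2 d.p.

-0.15

At P = 7, Q = 2595; at P = 13, Q = 2369.
ΔQ = -226, ΔP = 6. Midpoints: P̄ = 10.00, Q̄ = 2482.0.
ε = (ΔQ/ΔP)(P̄/Q̄) = (-226/6)(10.00/2482.0).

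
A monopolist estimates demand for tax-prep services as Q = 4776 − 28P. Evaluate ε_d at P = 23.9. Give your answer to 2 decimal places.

At P = 23.9, Q = 4106.800.
dQ/dP = −28.
ε = (dQ/dP)(P/Q) = (-28)(23.9/4106.800).

-0.16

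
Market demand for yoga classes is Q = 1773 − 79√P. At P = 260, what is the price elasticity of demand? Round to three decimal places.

-1.276

At P = 260, Q = 499.163.
dQ/dP = −79/(2√P) = -2.450.
ε = (dQ/dP)(P/Q) = (-2.450)(260/499.163).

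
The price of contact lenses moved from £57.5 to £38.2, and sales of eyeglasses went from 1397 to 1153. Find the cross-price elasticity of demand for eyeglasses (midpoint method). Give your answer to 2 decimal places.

ΔQ_x = 1153 − 1397 = -244; ΔP_y = 38.2 − 57.5 = -19.3.
Midpoints: P̄_y = 47.85, Q̄_x = 1275.0.
ε_xy = (ΔQ_x/ΔP_y)(P̄_y/Q̄_x) = (-244/-19.3)(47.85/1275.0).

0.47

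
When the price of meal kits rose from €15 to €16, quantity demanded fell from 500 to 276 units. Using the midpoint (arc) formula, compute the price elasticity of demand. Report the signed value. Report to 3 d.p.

-8.948

ΔQ = 276 − 500 = -224; ΔP = 16 − 15 = 1.
Midpoints: P̄ = 15.50, Q̄ = 388.0.
ε = (ΔQ/ΔP)(P̄/Q̄) = (-224/1)(15.50/388.0).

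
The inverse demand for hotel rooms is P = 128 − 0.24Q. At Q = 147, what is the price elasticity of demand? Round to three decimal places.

At Q = 147, P = 128 − 0.24(147) = 92.72.
dP/dQ = −0.24, so dQ/dP = 1/(−0.24) = -4.167.
ε = (dQ/dP)(P/Q) = (-4.167)(92.72/147).

-2.628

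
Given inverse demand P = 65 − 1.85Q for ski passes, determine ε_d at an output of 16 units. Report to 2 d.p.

At Q = 16, P = 65 − 1.85(16) = 35.40.
dP/dQ = −1.85, so dQ/dP = 1/(−1.85) = -0.541.
ε = (dQ/dP)(P/Q) = (-0.541)(35.40/16).

-1.20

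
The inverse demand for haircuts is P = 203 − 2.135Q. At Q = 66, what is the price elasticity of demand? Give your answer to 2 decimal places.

At Q = 66, P = 203 − 2.135(66) = 62.09.
dP/dQ = −2.135, so dQ/dP = 1/(−2.135) = -0.468.
ε = (dQ/dP)(P/Q) = (-0.468)(62.09/66).

-0.44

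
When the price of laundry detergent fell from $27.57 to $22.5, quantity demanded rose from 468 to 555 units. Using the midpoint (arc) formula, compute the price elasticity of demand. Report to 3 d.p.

ΔQ = 555 − 468 = 87; ΔP = 22.5 − 27.57 = -5.07.
Midpoints: P̄ = 25.04, Q̄ = 511.5.
ε = (ΔQ/ΔP)(P̄/Q̄) = (87/-5.07)(25.04/511.5).

-0.840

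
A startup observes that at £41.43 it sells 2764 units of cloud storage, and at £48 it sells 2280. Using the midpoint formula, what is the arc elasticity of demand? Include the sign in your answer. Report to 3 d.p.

ΔQ = 2280 − 2764 = -484; ΔP = 48 − 41.43 = 6.57.
Midpoints: P̄ = 44.72, Q̄ = 2522.0.
ε = (ΔQ/ΔP)(P̄/Q̄) = (-484/6.57)(44.72/2522.0).

-1.306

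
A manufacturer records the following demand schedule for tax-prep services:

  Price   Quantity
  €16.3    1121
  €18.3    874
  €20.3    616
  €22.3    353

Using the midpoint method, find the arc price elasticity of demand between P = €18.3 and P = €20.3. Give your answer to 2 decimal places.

-3.34

At P = 18.3, Q = 874; at P = 20.3, Q = 616.
ΔQ = -258, ΔP = 2.0. Midpoints: P̄ = 19.30, Q̄ = 745.0.
ε = (ΔQ/ΔP)(P̄/Q̄) = (-258/2.0)(19.30/745.0).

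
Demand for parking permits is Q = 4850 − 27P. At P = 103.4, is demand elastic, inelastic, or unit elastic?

elastic

Q = 2058.200, dQ/dP = -27.
ε = (dQ/dP)(P/Q) ≈ -1.356.
|ε| = 1.36 > 1.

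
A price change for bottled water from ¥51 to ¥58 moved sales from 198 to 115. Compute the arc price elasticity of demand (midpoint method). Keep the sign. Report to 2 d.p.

-4.13

ΔQ = 115 − 198 = -83; ΔP = 58 − 51 = 7.
Midpoints: P̄ = 54.50, Q̄ = 156.5.
ε = (ΔQ/ΔP)(P̄/Q̄) = (-83/7)(54.50/156.5).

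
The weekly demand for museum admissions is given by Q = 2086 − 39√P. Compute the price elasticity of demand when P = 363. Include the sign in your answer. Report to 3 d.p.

At P = 363, Q = 1342.950.
dQ/dP = −39/(2√P) = -1.023.
ε = (dQ/dP)(P/Q) = (-1.023)(363/1342.950).

-0.277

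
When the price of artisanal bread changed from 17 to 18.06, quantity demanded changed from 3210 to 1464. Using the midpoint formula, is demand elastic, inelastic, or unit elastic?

elastic

Arc ε ≈ -12.356.
|ε| = 12.36 > 1.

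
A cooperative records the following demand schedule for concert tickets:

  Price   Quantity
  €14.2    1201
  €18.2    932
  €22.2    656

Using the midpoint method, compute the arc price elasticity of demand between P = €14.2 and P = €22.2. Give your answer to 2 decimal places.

At P = 14.2, Q = 1201; at P = 22.2, Q = 656.
ΔQ = -545, ΔP = 8.0. Midpoints: P̄ = 18.20, Q̄ = 928.5.
ε = (ΔQ/ΔP)(P̄/Q̄) = (-545/8.0)(18.20/928.5).

-1.34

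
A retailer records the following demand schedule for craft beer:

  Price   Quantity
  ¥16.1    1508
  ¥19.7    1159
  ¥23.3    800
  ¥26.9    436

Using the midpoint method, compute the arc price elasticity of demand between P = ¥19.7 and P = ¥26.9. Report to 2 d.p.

-2.93

At P = 19.7, Q = 1159; at P = 26.9, Q = 436.
ΔQ = -723, ΔP = 7.2. Midpoints: P̄ = 23.30, Q̄ = 797.5.
ε = (ΔQ/ΔP)(P̄/Q̄) = (-723/7.2)(23.30/797.5).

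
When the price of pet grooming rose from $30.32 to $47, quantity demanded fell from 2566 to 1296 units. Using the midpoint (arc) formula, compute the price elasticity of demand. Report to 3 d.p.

-1.524

ΔQ = 1296 − 2566 = -1270; ΔP = 47 − 30.32 = 16.68.
Midpoints: P̄ = 38.66, Q̄ = 1931.0.
ε = (ΔQ/ΔP)(P̄/Q̄) = (-1270/16.68)(38.66/1931.0).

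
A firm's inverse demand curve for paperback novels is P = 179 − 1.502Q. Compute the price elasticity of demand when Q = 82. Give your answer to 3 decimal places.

-0.453

At Q = 82, P = 179 − 1.502(82) = 55.84.
dP/dQ = −1.502, so dQ/dP = 1/(−1.502) = -0.666.
ε = (dQ/dP)(P/Q) = (-0.666)(55.84/82).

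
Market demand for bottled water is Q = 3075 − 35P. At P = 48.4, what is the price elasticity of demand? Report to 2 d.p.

At P = 48.4, Q = 1381.
dQ/dP = −35.
ε = (dQ/dP)(P/Q) = (-35)(48.4/1381).
|ε| > 1, so demand is elastic at this price.

-1.23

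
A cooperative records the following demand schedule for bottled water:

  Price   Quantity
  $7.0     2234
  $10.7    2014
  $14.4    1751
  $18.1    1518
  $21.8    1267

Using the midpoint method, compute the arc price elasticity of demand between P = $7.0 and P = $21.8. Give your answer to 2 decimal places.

At P = 7.0, Q = 2234; at P = 21.8, Q = 1267.
ΔQ = -967, ΔP = 14.8. Midpoints: P̄ = 14.40, Q̄ = 1750.5.
ε = (ΔQ/ΔP)(P̄/Q̄) = (-967/14.8)(14.40/1750.5).

-0.54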